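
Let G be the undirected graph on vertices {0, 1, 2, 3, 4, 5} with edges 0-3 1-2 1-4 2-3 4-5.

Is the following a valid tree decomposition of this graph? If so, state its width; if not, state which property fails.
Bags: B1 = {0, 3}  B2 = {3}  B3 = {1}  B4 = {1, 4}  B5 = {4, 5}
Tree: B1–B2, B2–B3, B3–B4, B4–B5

A tree decomposition must satisfy three properties: every vertex lies in some bag; for every edge, both endpoints lie together in some bag; and for every vertex, the bags containing it form a connected subtree. Here vertex 2 appears in no bag, so the decomposition is invalid.

No — vertex 2 appears in no bag.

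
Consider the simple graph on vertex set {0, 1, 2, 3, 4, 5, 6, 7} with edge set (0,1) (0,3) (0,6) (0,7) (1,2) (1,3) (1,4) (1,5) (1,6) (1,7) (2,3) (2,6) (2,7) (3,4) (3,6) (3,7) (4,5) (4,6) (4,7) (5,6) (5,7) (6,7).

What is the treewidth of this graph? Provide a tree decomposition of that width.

Treewidth 4.
One optimal decomposition is:
Bags: B1 = {0, 1, 3, 6, 7}  B2 = {1, 2, 3, 6, 7}  B3 = {1, 3, 4, 6, 7}  B4 = {1, 4, 5, 6, 7}
Tree: B1–B2, B2–B3, B3–B4

Every bag has size at most 5, so the width is 5 − 1 = 4 and tw(G) ≤ 4. On the other hand G contains the 5-clique {0, 1, 3, 6, 7}. A clique must lie in a single bag of any decomposition, so no decomposition can have width below 4. Hence tw(G) = 4 exactly.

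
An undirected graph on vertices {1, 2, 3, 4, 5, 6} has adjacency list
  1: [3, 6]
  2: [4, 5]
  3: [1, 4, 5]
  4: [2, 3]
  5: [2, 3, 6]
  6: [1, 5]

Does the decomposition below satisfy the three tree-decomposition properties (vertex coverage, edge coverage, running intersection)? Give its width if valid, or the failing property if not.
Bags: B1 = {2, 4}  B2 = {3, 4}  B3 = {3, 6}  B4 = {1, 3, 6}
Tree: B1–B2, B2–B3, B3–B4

No — vertex 5 appears in no bag.

A tree decomposition must satisfy three properties: every vertex lies in some bag; for every edge, both endpoints lie together in some bag; and for every vertex, the bags containing it form a connected subtree. Here vertex 5 appears in no bag, so the decomposition is invalid.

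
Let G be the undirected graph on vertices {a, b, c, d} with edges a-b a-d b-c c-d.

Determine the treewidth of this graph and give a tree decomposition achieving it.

Treewidth 2.
One such decomposition:
Bags: B1 = {a, b, c}  B2 = {a, c, d}
Tree: B1–B2

The largest bag has 3 vertices, giving width 2; this decomposition certifies tw(G) ≤ 2. For the lower bound, G contains the cycle a–b–c–d–a, so G is not a forest; only forests have treewidth ≤ 1, hence tw(G) ≥ 2. Hence tw(G) = 2 exactly.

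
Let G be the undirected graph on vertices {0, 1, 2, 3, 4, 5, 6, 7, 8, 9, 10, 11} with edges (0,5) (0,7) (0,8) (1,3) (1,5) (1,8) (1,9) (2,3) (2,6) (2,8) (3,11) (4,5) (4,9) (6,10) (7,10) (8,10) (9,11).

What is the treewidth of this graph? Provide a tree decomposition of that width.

Treewidth 3.
One optimal decomposition is:
Bags: B1 = {2, 6, 7, 10}  B2 = {2, 7, 8, 10}  B3 = {0, 2, 7, 8}  B4 = {0, 2, 3, 8}  B5 = {0, 1, 3, 8}  B6 = {0, 1, 3, 5}  B7 = {1, 3, 5, 11}  B8 = {1, 5, 9, 11}  B9 = {4, 5, 9, 11}
Tree: B1–B2, B2–B3, B3–B4, B4–B5, B5–B6, B6–B7, B7–B8, B8–B9

Each bag holds 4 vertices, so the decomposition has width 3, which upper-bounds the treewidth. For the lower bound: the 4 vertex sets {6,7,10}, {2}, {8}, {0,1,3,5} are disjoint, each induces a connected subgraph, and every pair is joined by at least one edge of G. Contracting each set to a single vertex therefore yields K_{4} as a minor, and since treewidth is minor-monotone, tw(G) ≥ tw(K_{4}) = 3. Hence tw(G) = 3 exactly.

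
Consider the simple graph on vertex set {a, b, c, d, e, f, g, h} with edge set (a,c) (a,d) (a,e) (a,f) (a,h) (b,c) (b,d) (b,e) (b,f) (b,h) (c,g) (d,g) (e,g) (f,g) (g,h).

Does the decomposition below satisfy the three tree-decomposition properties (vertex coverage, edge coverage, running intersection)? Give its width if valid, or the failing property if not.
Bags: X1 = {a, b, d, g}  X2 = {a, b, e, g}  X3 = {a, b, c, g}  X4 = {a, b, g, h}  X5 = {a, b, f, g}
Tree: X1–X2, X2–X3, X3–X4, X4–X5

Checking the three conditions: (i) the bags cover all of {a, b, c, d, e, f, g, h}; (ii) for each edge, some bag contains both endpoints; (iii) the bags containing any fixed vertex form a subtree. All hold, so the decomposition is valid with width 4 − 1 = 3.

Yes; width 3.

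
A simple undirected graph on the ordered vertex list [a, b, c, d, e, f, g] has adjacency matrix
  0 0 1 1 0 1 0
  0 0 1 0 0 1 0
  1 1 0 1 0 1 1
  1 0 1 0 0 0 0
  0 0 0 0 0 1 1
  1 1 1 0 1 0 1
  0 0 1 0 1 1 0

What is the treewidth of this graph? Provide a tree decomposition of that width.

Treewidth 2.
One such decomposition:
Bags: B1 = {e, f, g}  B2 = {c, f, g}  B3 = {a, c, f}  B4 = {a, c, d}  B5 = {b, c, f}
Tree: B1–B2, B2–B3, B3–B4, B2–B5

Every bag has size at most 3, so the width is 3 − 1 = 2 and tw(G) ≤ 2. On the other hand G contains the 3-clique {e, f, g}. A clique must lie in a single bag of any decomposition, so no decomposition can have width below 2. Therefore the treewidth is 2.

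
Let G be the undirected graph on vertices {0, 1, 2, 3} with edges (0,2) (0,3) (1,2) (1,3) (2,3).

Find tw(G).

A width-2 tree decomposition is:
Bags: B1 = {0, 2, 3}  B2 = {1, 2, 3}
Tree: B1–B2
Each bag holds 3 vertices, so the decomposition has width 2, which upper-bounds the treewidth. For the lower bound, the 3 vertices {0, 2, 3} are pairwise adjacent, and any tree decomposition puts a clique entirely inside one bag — forcing width ≥ 2. Combining the bounds, tw(G) = 2.

2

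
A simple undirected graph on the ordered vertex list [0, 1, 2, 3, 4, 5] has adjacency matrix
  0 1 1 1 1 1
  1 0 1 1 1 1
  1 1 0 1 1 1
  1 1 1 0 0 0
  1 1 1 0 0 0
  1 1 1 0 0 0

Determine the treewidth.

A width-3 tree decomposition is:
Bags: B1 = {0, 1, 2, 5}  B2 = {0, 1, 2, 3}  B3 = {0, 1, 2, 4}
Tree: B1–B2, B2–B3
Each bag holds 4 vertices, so the decomposition has width 3, which upper-bounds the treewidth. On the other hand G contains the 4-clique {0, 1, 2, 3}. A clique must lie in a single bag of any decomposition, so no decomposition can have width below 3. Therefore the treewidth is 3.

3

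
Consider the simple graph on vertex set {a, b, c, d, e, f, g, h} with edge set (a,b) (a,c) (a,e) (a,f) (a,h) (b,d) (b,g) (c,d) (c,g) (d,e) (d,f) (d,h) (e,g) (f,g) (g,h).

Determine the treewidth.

3

A width-3 tree decomposition is:
Bags: B1 = {a, d, e, g}  B2 = {a, b, d, g}  B3 = {a, d, f, g}  B4 = {a, d, g, h}  B5 = {a, c, d, g}
Tree: B1–B2, B2–B3, B3–B4, B4–B5
The largest bag has 4 vertices, giving width 3; this decomposition certifies tw(G) ≤ 3. For the lower bound: the 4 vertex sets {a,e}, {b,d}, {g}, {f} are disjoint, each induces a connected subgraph, and every pair is joined by at least one edge of G. Contracting each set to a single vertex therefore yields K_{4} as a minor, and since treewidth is minor-monotone, tw(G) ≥ tw(K_{4}) = 3. Therefore the treewidth is 3.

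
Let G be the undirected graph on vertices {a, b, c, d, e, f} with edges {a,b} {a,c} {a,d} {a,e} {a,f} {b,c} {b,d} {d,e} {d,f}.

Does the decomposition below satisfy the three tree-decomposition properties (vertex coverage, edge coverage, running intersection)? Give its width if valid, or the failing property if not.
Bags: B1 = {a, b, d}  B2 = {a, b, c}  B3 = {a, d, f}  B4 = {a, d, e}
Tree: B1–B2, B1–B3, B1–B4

Yes; width 2.

Checking the three conditions: (i) the bags cover all of {a, b, c, d, e, f}; (ii) for each edge, some bag contains both endpoints; (iii) the bags containing any fixed vertex form a subtree. All hold, so the decomposition is valid with width 3 − 1 = 2.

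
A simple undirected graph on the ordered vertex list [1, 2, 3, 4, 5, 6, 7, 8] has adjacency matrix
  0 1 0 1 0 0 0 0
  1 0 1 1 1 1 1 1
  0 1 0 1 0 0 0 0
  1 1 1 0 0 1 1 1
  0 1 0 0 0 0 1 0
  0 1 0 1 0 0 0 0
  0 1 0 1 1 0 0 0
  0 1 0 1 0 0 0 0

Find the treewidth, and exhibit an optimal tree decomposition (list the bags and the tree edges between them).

The largest bag has 3 vertices, giving width 2; this decomposition certifies tw(G) ≤ 2. For the lower bound, the 3 vertices {1, 2, 4} are pairwise adjacent, and any tree decomposition puts a clique entirely inside one bag — forcing width ≥ 2. Therefore the treewidth is 2.

Treewidth 2.
One such decomposition:
Bags: B1 = {2, 4, 8}  B2 = {2, 4, 7}  B3 = {1, 2, 4}  B4 = {2, 5, 7}  B5 = {2, 4, 6}  B6 = {2, 3, 4}
Tree: B1–B2, B2–B3, B2–B4, B1–B5, B1–B6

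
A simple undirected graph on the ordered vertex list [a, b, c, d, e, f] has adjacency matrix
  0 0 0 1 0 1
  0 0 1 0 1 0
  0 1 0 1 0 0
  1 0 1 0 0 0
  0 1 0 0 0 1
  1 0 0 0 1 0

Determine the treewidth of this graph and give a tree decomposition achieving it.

Treewidth 2.
One such decomposition:
Bags: B1 = {a, e, f}  B2 = {a, b, e}  B3 = {a, b, c}  B4 = {a, c, d}
Tree: B1–B2, B2–B3, B3–B4

The largest bag has 3 vertices, giving width 2; this decomposition certifies tw(G) ≤ 2. The edges a–f–e–b–c–d–a form a cycle, so G is not a tree and its treewidth is at least 2. Therefore the treewidth is 2.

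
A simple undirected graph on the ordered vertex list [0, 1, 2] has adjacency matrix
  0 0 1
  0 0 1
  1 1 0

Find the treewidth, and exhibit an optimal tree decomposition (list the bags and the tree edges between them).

Treewidth 1.
Bags: B1 = {0, 2}  B2 = {1, 2}
Tree: B1–B2

Every bag has size at most 2, so the width is 2 − 1 = 1 and tw(G) ≤ 1. Since G has at least one edge (e.g. 0–2), it is not an edgeless graph, so tw(G) ≥ 1. Therefore the treewidth is 1.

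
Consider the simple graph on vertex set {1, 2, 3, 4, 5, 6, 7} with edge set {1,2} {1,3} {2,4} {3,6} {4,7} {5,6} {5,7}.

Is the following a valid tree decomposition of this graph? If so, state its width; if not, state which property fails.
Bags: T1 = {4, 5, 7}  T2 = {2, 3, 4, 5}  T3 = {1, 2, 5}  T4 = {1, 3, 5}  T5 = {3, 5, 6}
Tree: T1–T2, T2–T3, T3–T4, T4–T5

A tree decomposition must satisfy three properties: every vertex lies in some bag; for every edge, both endpoints lie together in some bag; and for every vertex, the bags containing it form a connected subtree. Here bags containing vertex 3 are not connected in the tree, so the decomposition is invalid.

No — bags containing vertex 3 are not connected in the tree.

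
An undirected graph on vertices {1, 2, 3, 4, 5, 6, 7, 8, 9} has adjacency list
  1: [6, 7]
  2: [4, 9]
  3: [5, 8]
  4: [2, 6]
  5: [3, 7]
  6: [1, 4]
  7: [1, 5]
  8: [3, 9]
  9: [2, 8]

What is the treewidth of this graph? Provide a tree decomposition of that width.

Treewidth 2.
One such decomposition:
Bags: B1 = {1, 6, 7}  B2 = {5, 6, 7}  B3 = {3, 5, 6}  B4 = {3, 6, 8}  B5 = {6, 8, 9}  B6 = {2, 6, 9}  B7 = {2, 4, 6}
Tree: B1–B2, B2–B3, B3–B4, B4–B5, B5–B6, B6–B7

Each bag holds 3 vertices, so the decomposition has width 2, which upper-bounds the treewidth. The edges 6–1–7–5–3–8–9–2–4–6 form a cycle, so G is not a tree and its treewidth is at least 2. Combining the bounds, tw(G) = 2.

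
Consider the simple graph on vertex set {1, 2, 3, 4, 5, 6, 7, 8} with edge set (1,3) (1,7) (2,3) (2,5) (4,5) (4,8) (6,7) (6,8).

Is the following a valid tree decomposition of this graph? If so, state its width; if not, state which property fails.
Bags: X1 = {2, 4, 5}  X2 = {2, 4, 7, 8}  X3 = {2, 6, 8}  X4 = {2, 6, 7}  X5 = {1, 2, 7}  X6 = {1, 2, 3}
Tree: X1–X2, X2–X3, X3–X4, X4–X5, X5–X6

A tree decomposition must satisfy three properties: every vertex lies in some bag; for every edge, both endpoints lie together in some bag; and for every vertex, the bags containing it form a connected subtree. Here bags containing vertex 7 are not connected in the tree, so the decomposition is invalid.

No — bags containing vertex 7 are not connected in the tree.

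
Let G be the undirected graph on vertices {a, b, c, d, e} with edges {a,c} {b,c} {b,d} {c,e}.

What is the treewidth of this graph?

1

A width-1 tree decomposition is:
Bags: B1 = {c, e}  B2 = {a, c}  B3 = {b, c}  B4 = {b, d}
Tree: B1–B2, B2–B3, B3–B4
Each bag holds 2 vertices, so the decomposition has width 1, which upper-bounds the treewidth. Since G has at least one edge (e.g. e–c), it is not an edgeless graph, so tw(G) ≥ 1. Combining the bounds, tw(G) = 1.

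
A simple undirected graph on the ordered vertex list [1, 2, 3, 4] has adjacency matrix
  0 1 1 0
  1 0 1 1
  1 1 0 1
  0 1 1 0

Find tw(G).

A width-2 tree decomposition is:
Bags: B1 = {2, 3, 4}  B2 = {1, 2, 3}
Tree: B1–B2
Each bag holds 3 vertices, so the decomposition has width 2, which upper-bounds the treewidth. Conversely, {1, 2, 3} is a clique of size 3, and the vertices of any clique must share a bag in every tree decomposition; so some bag has ≥ 3 vertices and tw(G) ≥ 2. Combining the bounds, tw(G) = 2.

2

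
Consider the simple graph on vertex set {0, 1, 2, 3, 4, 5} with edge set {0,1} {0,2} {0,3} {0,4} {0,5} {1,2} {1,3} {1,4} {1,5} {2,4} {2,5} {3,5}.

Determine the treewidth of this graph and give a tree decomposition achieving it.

The largest bag has 4 vertices, giving width 3; this decomposition certifies tw(G) ≤ 3. Conversely, {0, 1, 2, 4} is a clique of size 4, and the vertices of any clique must share a bag in every tree decomposition; so some bag has ≥ 4 vertices and tw(G) ≥ 3. Combining the bounds, tw(G) = 3.

Treewidth 3.
One such decomposition:
Bags: B1 = {0, 1, 2, 5}  B2 = {0, 1, 2, 4}  B3 = {0, 1, 3, 5}
Tree: B1–B2, B1–B3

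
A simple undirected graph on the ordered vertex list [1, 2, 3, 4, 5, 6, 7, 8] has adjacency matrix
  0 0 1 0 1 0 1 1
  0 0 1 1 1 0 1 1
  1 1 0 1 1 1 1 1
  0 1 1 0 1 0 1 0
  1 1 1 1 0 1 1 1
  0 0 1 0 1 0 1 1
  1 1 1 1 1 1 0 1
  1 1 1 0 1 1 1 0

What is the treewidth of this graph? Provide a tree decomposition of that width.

Treewidth 4.
Bags: B1 = {2, 3, 5, 7, 8}  B2 = {2, 3, 4, 5, 7}  B3 = {1, 3, 5, 7, 8}  B4 = {3, 5, 6, 7, 8}
Tree: B1–B2, B1–B3, B1–B4

The largest bag has 5 vertices, giving width 4; this decomposition certifies tw(G) ≤ 4. For the lower bound, the 5 vertices {1, 3, 5, 7, 8} are pairwise adjacent, and any tree decomposition puts a clique entirely inside one bag — forcing width ≥ 4. Combining the bounds, tw(G) = 4.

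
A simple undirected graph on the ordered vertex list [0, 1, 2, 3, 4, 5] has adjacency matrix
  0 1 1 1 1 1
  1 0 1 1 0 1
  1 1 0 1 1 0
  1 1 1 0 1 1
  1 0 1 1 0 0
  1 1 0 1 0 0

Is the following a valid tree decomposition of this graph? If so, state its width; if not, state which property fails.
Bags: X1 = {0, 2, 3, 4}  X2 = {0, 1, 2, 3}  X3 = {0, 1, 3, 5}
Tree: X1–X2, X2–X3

Checking the three conditions: (i) the bags cover all of {0, 1, 2, 3, 4, 5}; (ii) for each edge, some bag contains both endpoints; (iii) the bags containing any fixed vertex form a subtree. All hold, so the decomposition is valid with width 4 − 1 = 3.

Yes; width 3.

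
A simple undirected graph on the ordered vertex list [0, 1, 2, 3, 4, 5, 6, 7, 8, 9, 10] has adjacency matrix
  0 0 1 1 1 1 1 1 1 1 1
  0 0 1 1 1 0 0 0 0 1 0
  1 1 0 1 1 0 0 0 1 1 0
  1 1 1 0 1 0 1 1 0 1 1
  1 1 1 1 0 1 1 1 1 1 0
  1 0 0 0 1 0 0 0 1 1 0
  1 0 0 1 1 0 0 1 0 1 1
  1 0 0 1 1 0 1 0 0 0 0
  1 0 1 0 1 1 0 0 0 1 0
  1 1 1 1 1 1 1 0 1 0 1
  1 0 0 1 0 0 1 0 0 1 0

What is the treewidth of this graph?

A width-4 tree decomposition is:
Bags: B1 = {0, 2, 3, 4, 9}  B2 = {0, 3, 4, 6, 9}  B3 = {0, 2, 4, 8, 9}  B4 = {0, 3, 6, 9, 10}  B5 = {0, 3, 4, 6, 7}  B6 = {0, 4, 5, 8, 9}  B7 = {1, 2, 3, 4, 9}
Tree: B1–B2, B1–B3, B2–B4, B2–B5, B3–B6, B1–B7
Every bag has size at most 5, so the width is 5 − 1 = 4 and tw(G) ≤ 4. On the other hand G contains the 5-clique {0, 3, 6, 9, 10}. A clique must lie in a single bag of any decomposition, so no decomposition can have width below 4. Therefore the treewidth is 4.

4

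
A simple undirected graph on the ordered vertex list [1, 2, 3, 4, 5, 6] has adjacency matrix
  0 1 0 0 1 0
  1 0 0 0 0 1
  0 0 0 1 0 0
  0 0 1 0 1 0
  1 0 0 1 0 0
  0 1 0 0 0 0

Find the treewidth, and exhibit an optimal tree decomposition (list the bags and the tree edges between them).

The largest bag has 2 vertices, giving width 1; this decomposition certifies tw(G) ≤ 1. G has an edge, so its treewidth is at least 1. The upper and lower bounds meet at 1, so that is the treewidth.

Treewidth 1.
Bags: B1 = {2, 6}  B2 = {1, 2}  B3 = {1, 5}  B4 = {4, 5}  B5 = {3, 4}
Tree: B1–B2, B2–B3, B3–B4, B4–B5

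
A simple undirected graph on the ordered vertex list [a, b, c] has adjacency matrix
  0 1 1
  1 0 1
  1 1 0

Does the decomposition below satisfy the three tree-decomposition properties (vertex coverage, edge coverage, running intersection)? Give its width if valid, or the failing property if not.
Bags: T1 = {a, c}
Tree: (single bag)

A tree decomposition must satisfy three properties: every vertex lies in some bag; for every edge, both endpoints lie together in some bag; and for every vertex, the bags containing it form a connected subtree. Here vertex b appears in no bag, so the decomposition is invalid.

No — vertex b appears in no bag.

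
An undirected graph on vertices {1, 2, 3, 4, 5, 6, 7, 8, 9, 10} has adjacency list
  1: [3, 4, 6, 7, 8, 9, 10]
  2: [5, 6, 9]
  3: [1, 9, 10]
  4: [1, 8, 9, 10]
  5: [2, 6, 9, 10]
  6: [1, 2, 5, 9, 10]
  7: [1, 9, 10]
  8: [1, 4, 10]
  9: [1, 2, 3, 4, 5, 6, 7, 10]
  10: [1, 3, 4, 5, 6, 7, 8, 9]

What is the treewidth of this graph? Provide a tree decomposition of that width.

Every bag has size at most 4, so the width is 4 − 1 = 3 and tw(G) ≤ 3. For the lower bound, the 4 vertices {1, 4, 8, 10} are pairwise adjacent, and any tree decomposition puts a clique entirely inside one bag — forcing width ≥ 3. Combining the bounds, tw(G) = 3.

Treewidth 3.
Bags: B1 = {1, 4, 9, 10}  B2 = {1, 7, 9, 10}  B3 = {1, 6, 9, 10}  B4 = {1, 4, 8, 10}  B5 = {5, 6, 9, 10}  B6 = {2, 5, 6, 9}  B7 = {1, 3, 9, 10}
Tree: B1–B2, B1–B3, B1–B4, B3–B5, B5–B6, B3–B7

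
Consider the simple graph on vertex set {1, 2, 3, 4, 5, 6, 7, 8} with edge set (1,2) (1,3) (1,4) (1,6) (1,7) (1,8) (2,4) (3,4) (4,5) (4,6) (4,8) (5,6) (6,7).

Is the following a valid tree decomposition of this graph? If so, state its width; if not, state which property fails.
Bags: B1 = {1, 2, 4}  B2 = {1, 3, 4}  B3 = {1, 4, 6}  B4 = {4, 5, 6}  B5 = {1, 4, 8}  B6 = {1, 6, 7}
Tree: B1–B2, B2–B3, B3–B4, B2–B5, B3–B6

Checking the three conditions: (i) the bags cover all of {1, 2, 3, 4, 5, 6, 7, 8}; (ii) for each edge, some bag contains both endpoints; (iii) the bags containing any fixed vertex form a subtree. All hold, so the decomposition is valid with width 3 − 1 = 2.

Yes; width 2.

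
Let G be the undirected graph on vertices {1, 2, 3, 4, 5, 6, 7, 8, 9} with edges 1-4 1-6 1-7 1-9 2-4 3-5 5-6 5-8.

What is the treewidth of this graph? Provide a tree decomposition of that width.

Treewidth 1.
One optimal decomposition is:
Bags: B1 = {1, 6}  B2 = {5, 6}  B3 = {1, 9}  B4 = {5, 8}  B5 = {1, 4}  B6 = {2, 4}  B7 = {3, 5}  B8 = {1, 7}
Tree: B1–B2, B1–B3, B2–B4, B1–B5, B5–B6, B4–B7, B1–B8

Each bag holds 2 vertices, so the decomposition has width 1, which upper-bounds the treewidth. Any graph with an edge has treewidth ≥ 1, and G has the edge 6–1. The upper and lower bounds meet at 1, so that is the treewidth.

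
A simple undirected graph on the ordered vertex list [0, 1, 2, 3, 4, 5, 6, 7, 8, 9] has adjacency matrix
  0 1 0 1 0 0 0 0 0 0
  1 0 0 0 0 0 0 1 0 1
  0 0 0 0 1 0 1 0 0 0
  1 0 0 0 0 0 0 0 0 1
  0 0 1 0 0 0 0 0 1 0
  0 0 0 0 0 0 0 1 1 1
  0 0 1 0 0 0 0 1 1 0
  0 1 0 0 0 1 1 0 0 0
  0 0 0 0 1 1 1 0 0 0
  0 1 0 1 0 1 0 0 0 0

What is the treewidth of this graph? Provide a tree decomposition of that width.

Treewidth 2.
One such decomposition:
Bags: B1 = {0, 1, 3}  B2 = {1, 3, 9}  B3 = {1, 7, 9}  B4 = {5, 7, 9}  B5 = {5, 6, 7}  B6 = {5, 6, 8}  B7 = {2, 6, 8}  B8 = {2, 4, 8}
Tree: B1–B2, B2–B3, B3–B4, B4–B5, B5–B6, B6–B7, B7–B8

The largest bag has 3 vertices, giving width 2; this decomposition certifies tw(G) ≤ 2. Since 0–3–9–1–0 is a cycle in G, G is not acyclic. Forests are exactly the graphs of treewidth ≤ 1, so tw(G) ≥ 2. Therefore the treewidth is 2.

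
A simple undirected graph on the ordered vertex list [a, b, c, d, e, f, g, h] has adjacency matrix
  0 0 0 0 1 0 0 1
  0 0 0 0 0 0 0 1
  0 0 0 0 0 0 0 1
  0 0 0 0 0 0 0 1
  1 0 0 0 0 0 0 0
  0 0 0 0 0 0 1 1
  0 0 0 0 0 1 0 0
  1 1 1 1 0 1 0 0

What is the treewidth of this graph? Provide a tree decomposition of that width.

Treewidth 1.
One such decomposition:
Bags: B1 = {c, h}  B2 = {f, h}  B3 = {b, h}  B4 = {a, h}  B5 = {d, h}  B6 = {a, e}  B7 = {f, g}
Tree: B1–B2, B2–B3, B1–B4, B1–B5, B4–B6, B2–B7

The largest bag has 2 vertices, giving width 1; this decomposition certifies tw(G) ≤ 1. Since G has at least one edge (e.g. c–h), it is not an edgeless graph, so tw(G) ≥ 1. Combining the bounds, tw(G) = 1.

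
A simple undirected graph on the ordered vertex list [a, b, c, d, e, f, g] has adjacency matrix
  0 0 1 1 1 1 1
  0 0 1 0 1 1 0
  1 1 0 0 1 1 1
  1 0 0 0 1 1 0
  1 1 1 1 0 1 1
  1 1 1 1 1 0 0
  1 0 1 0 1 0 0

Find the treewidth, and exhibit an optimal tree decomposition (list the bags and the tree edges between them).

Treewidth 3.
Bags: B1 = {a, c, e, f}  B2 = {a, c, e, g}  B3 = {a, d, e, f}  B4 = {b, c, e, f}
Tree: B1–B2, B1–B3, B1–B4

Every bag has size at most 4, so the width is 4 − 1 = 3 and tw(G) ≤ 3. Conversely, {a, c, e, g} is a clique of size 4, and the vertices of any clique must share a bag in every tree decomposition; so some bag has ≥ 4 vertices and tw(G) ≥ 3. Hence tw(G) = 3 exactly.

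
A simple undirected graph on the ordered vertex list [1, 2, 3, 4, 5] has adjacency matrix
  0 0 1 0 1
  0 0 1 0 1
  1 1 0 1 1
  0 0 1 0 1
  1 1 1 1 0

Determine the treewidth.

2

A width-2 tree decomposition is:
Bags: B1 = {1, 3, 5}  B2 = {2, 3, 5}  B3 = {3, 4, 5}
Tree: B1–B2, B2–B3
Each bag holds 3 vertices, so the decomposition has width 2, which upper-bounds the treewidth. On the other hand G contains the 3-clique {1, 3, 5}. A clique must lie in a single bag of any decomposition, so no decomposition can have width below 2. Therefore the treewidth is 2.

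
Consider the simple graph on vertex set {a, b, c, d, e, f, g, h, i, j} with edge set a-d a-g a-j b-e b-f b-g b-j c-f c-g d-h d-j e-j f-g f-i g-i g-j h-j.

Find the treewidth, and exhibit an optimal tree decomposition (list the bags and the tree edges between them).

Treewidth 2.
Bags: B1 = {b, f, g}  B2 = {b, g, j}  B3 = {a, g, j}  B4 = {a, d, j}  B5 = {d, h, j}  B6 = {b, e, j}  B7 = {c, f, g}  B8 = {f, g, i}
Tree: B1–B2, B2–B3, B3–B4, B4–B5, B2–B6, B1–B7, B1–B8

The largest bag has 3 vertices, giving width 2; this decomposition certifies tw(G) ≤ 2. For the lower bound, the 3 vertices {d, h, j} are pairwise adjacent, and any tree decomposition puts a clique entirely inside one bag — forcing width ≥ 2. Therefore the treewidth is 2.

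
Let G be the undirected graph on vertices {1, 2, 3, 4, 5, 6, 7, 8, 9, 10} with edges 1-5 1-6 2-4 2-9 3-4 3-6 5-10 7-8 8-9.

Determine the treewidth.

1

A width-1 tree decomposition is:
Bags: B1 = {5, 10}  B2 = {1, 5}  B3 = {1, 6}  B4 = {3, 6}  B5 = {3, 4}  B6 = {2, 4}  B7 = {2, 9}  B8 = {8, 9}  B9 = {7, 8}
Tree: B1–B2, B2–B3, B3–B4, B4–B5, B5–B6, B6–B7, B7–B8, B8–B9
Every bag has size at most 2, so the width is 2 − 1 = 1 and tw(G) ≤ 1. Any graph with an edge has treewidth ≥ 1, and G has the edge 10–5. Therefore the treewidth is 1.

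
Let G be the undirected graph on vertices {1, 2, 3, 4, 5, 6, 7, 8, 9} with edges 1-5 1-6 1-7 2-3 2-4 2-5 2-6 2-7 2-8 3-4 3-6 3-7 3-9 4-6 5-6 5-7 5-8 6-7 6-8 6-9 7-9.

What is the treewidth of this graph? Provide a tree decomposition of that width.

The largest bag has 4 vertices, giving width 3; this decomposition certifies tw(G) ≤ 3. For the lower bound, the 4 vertices {1, 5, 6, 7} are pairwise adjacent, and any tree decomposition puts a clique entirely inside one bag — forcing width ≥ 3. The upper and lower bounds meet at 3, so that is the treewidth.

Treewidth 3.
Bags: B1 = {2, 3, 6, 7}  B2 = {2, 5, 6, 7}  B3 = {2, 5, 6, 8}  B4 = {3, 6, 7, 9}  B5 = {2, 3, 4, 6}  B6 = {1, 5, 6, 7}
Tree: B1–B2, B2–B3, B1–B4, B1–B5, B2–B6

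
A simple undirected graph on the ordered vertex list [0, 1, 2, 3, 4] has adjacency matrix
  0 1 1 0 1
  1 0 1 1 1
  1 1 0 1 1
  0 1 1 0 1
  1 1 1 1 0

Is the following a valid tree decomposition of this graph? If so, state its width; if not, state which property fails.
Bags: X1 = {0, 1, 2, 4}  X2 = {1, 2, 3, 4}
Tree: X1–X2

Vertex coverage: the bags together contain {0, 1, 2, 3, 4}, the full vertex set. Edge coverage: each edge of G has both endpoints in at least one bag. Running intersection: for every vertex, the bags containing it form a connected subtree. All three properties hold, so this is a valid tree decomposition of width max|bag| − 1 = 3, and hence tw(G) ≤ 3.

Yes; width 3.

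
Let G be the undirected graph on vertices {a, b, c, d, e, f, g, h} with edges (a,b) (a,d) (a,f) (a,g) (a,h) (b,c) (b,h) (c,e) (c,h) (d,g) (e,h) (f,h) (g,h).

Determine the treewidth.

A width-2 tree decomposition is:
Bags: B1 = {a, g, h}  B2 = {a, f, h}  B3 = {a, b, h}  B4 = {a, d, g}  B5 = {b, c, h}  B6 = {c, e, h}
Tree: B1–B2, B1–B3, B1–B4, B3–B5, B5–B6
Each bag holds 3 vertices, so the decomposition has width 2, which upper-bounds the treewidth. Conversely, {a, d, g} is a clique of size 3, and the vertices of any clique must share a bag in every tree decomposition; so some bag has ≥ 3 vertices and tw(G) ≥ 2. The upper and lower bounds meet at 2, so that is the treewidth.

2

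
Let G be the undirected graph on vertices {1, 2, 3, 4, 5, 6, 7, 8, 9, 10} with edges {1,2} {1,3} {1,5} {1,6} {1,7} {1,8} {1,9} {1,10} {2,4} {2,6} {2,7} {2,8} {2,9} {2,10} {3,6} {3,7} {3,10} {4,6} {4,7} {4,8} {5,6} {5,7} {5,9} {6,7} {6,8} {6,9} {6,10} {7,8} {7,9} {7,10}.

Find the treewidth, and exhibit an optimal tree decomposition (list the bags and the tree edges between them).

The largest bag has 5 vertices, giving width 4; this decomposition certifies tw(G) ≤ 4. For the lower bound, the 5 vertices {1, 2, 6, 7, 8} are pairwise adjacent, and any tree decomposition puts a clique entirely inside one bag — forcing width ≥ 4. The upper and lower bounds meet at 4, so that is the treewidth.

Treewidth 4.
Bags: B1 = {1, 5, 6, 7, 9}  B2 = {1, 2, 6, 7, 9}  B3 = {1, 2, 6, 7, 8}  B4 = {2, 4, 6, 7, 8}  B5 = {1, 2, 6, 7, 10}  B6 = {1, 3, 6, 7, 10}
Tree: B1–B2, B2–B3, B3–B4, B2–B5, B5–B6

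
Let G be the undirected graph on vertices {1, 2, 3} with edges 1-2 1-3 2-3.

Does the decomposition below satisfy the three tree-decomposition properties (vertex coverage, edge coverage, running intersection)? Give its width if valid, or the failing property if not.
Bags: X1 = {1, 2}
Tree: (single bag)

A tree decomposition must satisfy three properties: every vertex lies in some bag; for every edge, both endpoints lie together in some bag; and for every vertex, the bags containing it form a connected subtree. Here vertex 3 appears in no bag, so the decomposition is invalid.

No — vertex 3 appears in no bag.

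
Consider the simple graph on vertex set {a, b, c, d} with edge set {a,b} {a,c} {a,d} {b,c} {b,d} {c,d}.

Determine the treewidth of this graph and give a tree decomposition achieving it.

Treewidth 3.
One optimal decomposition is:
Bags: B1 = {a, b, c, d}
Tree: (single bag)

With just one bag of size 4, the width is 4 − 1 = 3, so tw(G) ≤ 3. On the other hand G contains the 4-clique {a, b, c, d}. A clique must lie in a single bag of any decomposition, so no decomposition can have width below 3. Hence tw(G) = 3 exactly.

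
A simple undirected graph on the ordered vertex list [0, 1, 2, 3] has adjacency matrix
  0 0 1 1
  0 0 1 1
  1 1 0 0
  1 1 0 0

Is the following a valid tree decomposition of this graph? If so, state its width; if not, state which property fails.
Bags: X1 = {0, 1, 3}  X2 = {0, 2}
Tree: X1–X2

No — edge (1,2) lies in no bag.

A tree decomposition must satisfy three properties: every vertex lies in some bag; for every edge, both endpoints lie together in some bag; and for every vertex, the bags containing it form a connected subtree. Here edge (1,2) lies in no bag, so the decomposition is invalid.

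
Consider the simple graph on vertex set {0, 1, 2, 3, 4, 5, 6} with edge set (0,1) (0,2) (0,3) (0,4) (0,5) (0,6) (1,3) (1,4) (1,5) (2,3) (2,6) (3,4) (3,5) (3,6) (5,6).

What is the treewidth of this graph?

3

A width-3 tree decomposition is:
Bags: B1 = {0, 3, 5, 6}  B2 = {0, 1, 3, 5}  B3 = {0, 2, 3, 6}  B4 = {0, 1, 3, 4}
Tree: B1–B2, B1–B3, B2–B4
The largest bag has 4 vertices, giving width 3; this decomposition certifies tw(G) ≤ 3. Conversely, {0, 1, 3, 4} is a clique of size 4, and the vertices of any clique must share a bag in every tree decomposition; so some bag has ≥ 4 vertices and tw(G) ≥ 3. Combining the bounds, tw(G) = 3.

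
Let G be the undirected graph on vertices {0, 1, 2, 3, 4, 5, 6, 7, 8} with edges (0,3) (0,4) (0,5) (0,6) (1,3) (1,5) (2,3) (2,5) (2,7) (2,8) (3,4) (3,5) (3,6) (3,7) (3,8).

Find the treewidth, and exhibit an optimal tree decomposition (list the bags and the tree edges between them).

The largest bag has 3 vertices, giving width 2; this decomposition certifies tw(G) ≤ 2. On the other hand G contains the 3-clique {0, 3, 4}. A clique must lie in a single bag of any decomposition, so no decomposition can have width below 2. Therefore the treewidth is 2.

Treewidth 2.
One optimal decomposition is:
Bags: B1 = {0, 3, 6}  B2 = {0, 3, 5}  B3 = {1, 3, 5}  B4 = {2, 3, 5}  B5 = {2, 3, 8}  B6 = {0, 3, 4}  B7 = {2, 3, 7}
Tree: B1–B2, B2–B3, B2–B4, B4–B5, B2–B6, B4–B7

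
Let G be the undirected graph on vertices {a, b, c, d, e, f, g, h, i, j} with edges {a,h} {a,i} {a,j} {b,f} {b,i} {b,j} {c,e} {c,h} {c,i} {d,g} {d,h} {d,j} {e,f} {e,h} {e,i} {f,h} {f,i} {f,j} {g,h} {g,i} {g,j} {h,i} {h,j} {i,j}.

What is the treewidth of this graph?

3

A width-3 tree decomposition is:
Bags: B1 = {e, f, h, i}  B2 = {f, h, i, j}  B3 = {a, h, i, j}  B4 = {g, h, i, j}  B5 = {b, f, i, j}  B6 = {c, e, h, i}  B7 = {d, g, h, j}
Tree: B1–B2, B2–B3, B2–B4, B2–B5, B1–B6, B4–B7
The largest bag has 4 vertices, giving width 3; this decomposition certifies tw(G) ≤ 3. Conversely, {d, g, h, j} is a clique of size 4, and the vertices of any clique must share a bag in every tree decomposition; so some bag has ≥ 4 vertices and tw(G) ≥ 3. Combining the bounds, tw(G) = 3.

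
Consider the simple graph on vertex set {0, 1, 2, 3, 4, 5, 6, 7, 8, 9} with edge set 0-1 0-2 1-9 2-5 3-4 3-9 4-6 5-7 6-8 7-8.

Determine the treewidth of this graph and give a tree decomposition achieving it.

Treewidth 2.
Bags: B1 = {2, 5, 7}  B2 = {2, 7, 8}  B3 = {2, 6, 8}  B4 = {2, 4, 6}  B5 = {2, 3, 4}  B6 = {2, 3, 9}  B7 = {1, 2, 9}  B8 = {0, 1, 2}
Tree: B1–B2, B2–B3, B3–B4, B4–B5, B5–B6, B6–B7, B7–B8

The largest bag has 3 vertices, giving width 2; this decomposition certifies tw(G) ≤ 2. The edges 2–5–7–8–6–4–3–9–1–0–2 form a cycle, so G is not a tree and its treewidth is at least 2. Therefore the treewidth is 2.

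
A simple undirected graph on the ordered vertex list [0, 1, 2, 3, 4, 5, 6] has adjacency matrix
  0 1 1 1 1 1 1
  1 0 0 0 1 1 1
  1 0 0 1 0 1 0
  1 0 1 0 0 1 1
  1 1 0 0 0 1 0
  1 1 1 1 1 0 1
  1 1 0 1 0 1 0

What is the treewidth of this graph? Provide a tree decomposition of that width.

The largest bag has 4 vertices, giving width 3; this decomposition certifies tw(G) ≤ 3. On the other hand G contains the 4-clique {0, 1, 4, 5}. A clique must lie in a single bag of any decomposition, so no decomposition can have width below 3. Hence tw(G) = 3 exactly.

Treewidth 3.
One such decomposition:
Bags: B1 = {0, 1, 5, 6}  B2 = {0, 3, 5, 6}  B3 = {0, 1, 4, 5}  B4 = {0, 2, 3, 5}
Tree: B1–B2, B1–B3, B2–B4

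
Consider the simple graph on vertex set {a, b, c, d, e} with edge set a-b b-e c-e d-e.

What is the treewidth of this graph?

A width-1 tree decomposition is:
Bags: B1 = {b, e}  B2 = {a, b}  B3 = {c, e}  B4 = {d, e}
Tree: B1–B2, B1–B3, B1–B4
Each bag holds 2 vertices, so the decomposition has width 1, which upper-bounds the treewidth. Since G has at least one edge (e.g. e–b), it is not an edgeless graph, so tw(G) ≥ 1. Therefore the treewidth is 1.

1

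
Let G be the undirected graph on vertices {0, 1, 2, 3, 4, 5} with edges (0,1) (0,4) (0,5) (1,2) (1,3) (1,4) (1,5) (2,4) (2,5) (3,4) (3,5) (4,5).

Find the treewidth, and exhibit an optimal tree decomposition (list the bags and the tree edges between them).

The largest bag has 4 vertices, giving width 3; this decomposition certifies tw(G) ≤ 3. For the lower bound, the 4 vertices {0, 1, 4, 5} are pairwise adjacent, and any tree decomposition puts a clique entirely inside one bag — forcing width ≥ 3. The upper and lower bounds meet at 3, so that is the treewidth.

Treewidth 3.
One such decomposition:
Bags: B1 = {0, 1, 4, 5}  B2 = {1, 2, 4, 5}  B3 = {1, 3, 4, 5}
Tree: B1–B2, B2–B3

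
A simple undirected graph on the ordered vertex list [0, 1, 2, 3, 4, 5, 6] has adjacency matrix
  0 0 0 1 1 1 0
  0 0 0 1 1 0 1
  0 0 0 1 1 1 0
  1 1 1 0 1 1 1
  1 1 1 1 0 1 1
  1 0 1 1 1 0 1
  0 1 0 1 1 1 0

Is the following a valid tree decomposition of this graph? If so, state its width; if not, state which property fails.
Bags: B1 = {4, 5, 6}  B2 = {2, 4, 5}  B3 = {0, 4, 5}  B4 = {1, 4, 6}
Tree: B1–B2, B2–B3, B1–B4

A tree decomposition must satisfy three properties: every vertex lies in some bag; for every edge, both endpoints lie together in some bag; and for every vertex, the bags containing it form a connected subtree. Here vertex 3 appears in no bag, so the decomposition is invalid.

No — vertex 3 appears in no bag.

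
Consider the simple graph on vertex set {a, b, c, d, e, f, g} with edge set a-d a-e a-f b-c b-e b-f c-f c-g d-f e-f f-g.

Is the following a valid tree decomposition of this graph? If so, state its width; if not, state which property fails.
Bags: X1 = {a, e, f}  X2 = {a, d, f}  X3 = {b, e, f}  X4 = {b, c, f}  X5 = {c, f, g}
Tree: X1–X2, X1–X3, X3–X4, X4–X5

Checking the three conditions: (i) the bags cover all of {a, b, c, d, e, f, g}; (ii) for each edge, some bag contains both endpoints; (iii) the bags containing any fixed vertex form a subtree. All hold, so the decomposition is valid with width 3 − 1 = 2.

Yes; width 2.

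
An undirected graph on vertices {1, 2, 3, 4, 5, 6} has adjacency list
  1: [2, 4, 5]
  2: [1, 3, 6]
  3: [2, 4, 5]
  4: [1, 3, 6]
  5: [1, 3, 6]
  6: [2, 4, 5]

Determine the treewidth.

3

A width-3 tree decomposition is:
Bags: B1 = {2, 3, 4, 5}  B2 = {2, 4, 5, 6}  B3 = {1, 2, 4, 5}
Tree: B1–B2, B2–B3
Every bag has size at most 4, so the width is 4 − 1 = 3 and tw(G) ≤ 3. For the lower bound: the 4 vertex sets {3,5}, {2,6}, {4}, {1} are disjoint, each induces a connected subgraph, and every pair is joined by at least one edge of G. Contracting each set to a single vertex therefore yields K_{4} as a minor, and since treewidth is minor-monotone, tw(G) ≥ tw(K_{4}) = 3. The upper and lower bounds meet at 3, so that is the treewidth.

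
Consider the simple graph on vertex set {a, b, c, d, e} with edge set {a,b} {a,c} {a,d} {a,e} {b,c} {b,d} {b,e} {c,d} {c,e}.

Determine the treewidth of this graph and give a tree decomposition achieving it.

Treewidth 3.
One such decomposition:
Bags: B1 = {a, b, c, e}  B2 = {a, b, c, d}
Tree: B1–B2

Each bag holds 4 vertices, so the decomposition has width 3, which upper-bounds the treewidth. For the lower bound, the 4 vertices {a, b, c, d} are pairwise adjacent, and any tree decomposition puts a clique entirely inside one bag — forcing width ≥ 3. Hence tw(G) = 3 exactly.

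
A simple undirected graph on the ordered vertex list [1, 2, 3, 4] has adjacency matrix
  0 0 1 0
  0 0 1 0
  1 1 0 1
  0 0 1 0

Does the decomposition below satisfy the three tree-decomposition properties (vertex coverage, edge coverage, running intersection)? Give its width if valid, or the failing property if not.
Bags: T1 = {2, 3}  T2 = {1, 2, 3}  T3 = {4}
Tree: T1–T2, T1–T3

No — edge (3,4) lies in no bag.

A tree decomposition must satisfy three properties: every vertex lies in some bag; for every edge, both endpoints lie together in some bag; and for every vertex, the bags containing it form a connected subtree. Here edge (3,4) lies in no bag, so the decomposition is invalid.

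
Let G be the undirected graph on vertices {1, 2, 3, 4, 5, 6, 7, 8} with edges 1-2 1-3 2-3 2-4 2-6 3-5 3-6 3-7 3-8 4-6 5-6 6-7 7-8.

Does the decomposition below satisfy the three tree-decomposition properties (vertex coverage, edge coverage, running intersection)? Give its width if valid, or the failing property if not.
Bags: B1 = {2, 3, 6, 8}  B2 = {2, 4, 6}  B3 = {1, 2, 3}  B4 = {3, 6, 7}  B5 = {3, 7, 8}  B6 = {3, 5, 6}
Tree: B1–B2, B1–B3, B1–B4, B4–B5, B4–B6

A tree decomposition must satisfy three properties: every vertex lies in some bag; for every edge, both endpoints lie together in some bag; and for every vertex, the bags containing it form a connected subtree. Here bags containing vertex 8 are not connected in the tree, so the decomposition is invalid.

No — bags containing vertex 8 are not connected in the tree.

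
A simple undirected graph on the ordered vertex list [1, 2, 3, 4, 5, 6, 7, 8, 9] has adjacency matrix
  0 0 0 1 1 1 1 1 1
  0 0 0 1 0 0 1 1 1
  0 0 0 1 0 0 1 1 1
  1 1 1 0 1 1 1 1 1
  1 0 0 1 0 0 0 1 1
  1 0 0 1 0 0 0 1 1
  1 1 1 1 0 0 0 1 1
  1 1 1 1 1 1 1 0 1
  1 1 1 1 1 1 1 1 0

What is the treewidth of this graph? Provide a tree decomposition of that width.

Every bag has size at most 5, so the width is 5 − 1 = 4 and tw(G) ≤ 4. Conversely, {1, 4, 5, 8, 9} is a clique of size 5, and the vertices of any clique must share a bag in every tree decomposition; so some bag has ≥ 5 vertices and tw(G) ≥ 4. Hence tw(G) = 4 exactly.

Treewidth 4.
Bags: B1 = {1, 4, 5, 8, 9}  B2 = {1, 4, 7, 8, 9}  B3 = {2, 4, 7, 8, 9}  B4 = {1, 4, 6, 8, 9}  B5 = {3, 4, 7, 8, 9}
Tree: B1–B2, B2–B3, B2–B4, B3–B5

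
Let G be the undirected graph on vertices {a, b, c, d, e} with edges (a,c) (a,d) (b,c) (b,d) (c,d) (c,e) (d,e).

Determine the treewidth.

A width-2 tree decomposition is:
Bags: B1 = {c, d, e}  B2 = {a, c, d}  B3 = {b, c, d}
Tree: B1–B2, B1–B3
Every bag has size at most 3, so the width is 3 − 1 = 2 and tw(G) ≤ 2. For the lower bound, the 3 vertices {c, d, e} are pairwise adjacent, and any tree decomposition puts a clique entirely inside one bag — forcing width ≥ 2. Therefore the treewidth is 2.

2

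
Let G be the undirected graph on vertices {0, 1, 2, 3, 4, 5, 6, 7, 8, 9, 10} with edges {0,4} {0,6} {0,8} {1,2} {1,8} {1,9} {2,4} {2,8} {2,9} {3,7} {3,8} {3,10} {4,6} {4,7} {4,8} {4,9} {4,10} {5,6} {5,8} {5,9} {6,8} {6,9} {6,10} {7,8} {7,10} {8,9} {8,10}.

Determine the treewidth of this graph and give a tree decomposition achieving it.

Every bag has size at most 4, so the width is 4 − 1 = 3 and tw(G) ≤ 3. Conversely, {1, 2, 8, 9} is a clique of size 4, and the vertices of any clique must share a bag in every tree decomposition; so some bag has ≥ 4 vertices and tw(G) ≥ 3. Therefore the treewidth is 3.

Treewidth 3.
Bags: B1 = {4, 7, 8, 10}  B2 = {4, 6, 8, 10}  B3 = {4, 6, 8, 9}  B4 = {2, 4, 8, 9}  B5 = {1, 2, 8, 9}  B6 = {3, 7, 8, 10}  B7 = {0, 4, 6, 8}  B8 = {5, 6, 8, 9}
Tree: B1–B2, B2–B3, B3–B4, B4–B5, B1–B6, B3–B7, B3–B8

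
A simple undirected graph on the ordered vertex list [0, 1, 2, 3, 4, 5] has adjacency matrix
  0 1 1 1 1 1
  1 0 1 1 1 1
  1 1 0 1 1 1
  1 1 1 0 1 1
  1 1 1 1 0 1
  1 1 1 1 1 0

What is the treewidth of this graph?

5

A width-5 tree decomposition is:
Bags: B1 = {0, 1, 2, 3, 4, 5}
Tree: (single bag)
With just one bag of size 6, the width is 6 − 1 = 5, so tw(G) ≤ 5. Conversely, {0, 1, 2, 3, 4, 5} is a clique of size 6, and the vertices of any clique must share a bag in every tree decomposition; so some bag has ≥ 6 vertices and tw(G) ≥ 5. Therefore the treewidth is 5.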